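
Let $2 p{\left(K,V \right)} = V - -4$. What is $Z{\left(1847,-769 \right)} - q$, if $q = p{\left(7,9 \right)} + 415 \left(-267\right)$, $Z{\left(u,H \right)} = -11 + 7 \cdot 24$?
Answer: $\frac{221911}{2} \approx 1.1096 \cdot 10^{5}$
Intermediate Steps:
$p{\left(K,V \right)} = 2 + \frac{V}{2}$ ($p{\left(K,V \right)} = \frac{V - -4}{2} = \frac{V + 4}{2} = \frac{4 + V}{2} = 2 + \frac{V}{2}$)
$Z{\left(u,H \right)} = 157$ ($Z{\left(u,H \right)} = -11 + 168 = 157$)
$q = - \frac{221597}{2}$ ($q = \left(2 + \frac{1}{2} \cdot 9\right) + 415 \left(-267\right) = \left(2 + \frac{9}{2}\right) - 110805 = \frac{13}{2} - 110805 = - \frac{221597}{2} \approx -1.108 \cdot 10^{5}$)
$Z{\left(1847,-769 \right)} - q = 157 - - \frac{221597}{2} = 157 + \frac{221597}{2} = \frac{221911}{2}$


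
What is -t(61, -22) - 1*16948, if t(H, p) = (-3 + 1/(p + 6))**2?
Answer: -4341089/256 ≈ -16957.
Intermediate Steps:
t(H, p) = (-3 + 1/(6 + p))**2
-t(61, -22) - 1*16948 = -(17 + 3*(-22))**2/(6 - 22)**2 - 1*16948 = -(17 - 66)**2/(-16)**2 - 16948 = -(-49)**2/256 - 16948 = -2401/256 - 16948 = -4341089/256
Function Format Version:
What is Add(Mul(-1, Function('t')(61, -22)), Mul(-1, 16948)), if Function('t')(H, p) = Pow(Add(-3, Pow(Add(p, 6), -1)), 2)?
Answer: Rational(-4341089, 256) ≈ -16957.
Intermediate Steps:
Function('t')(H, p) = Pow(Add(-3, Pow(Add(6, p), -1)), 2)
Add(Mul(-1, Function('t')(61, -22)), Mul(-1, 16948)) = Add(Mul(-1, Mul(Pow(Add(6, -22), -2), Pow(Add(17, Mul(3, -22)), 2))), Mul(-1, 16948)) = Add(Mul(-1, Mul(Pow(-16, -2), Pow(Add(17, -66), 2))), -16948) = Add(Mul(-1, Mul(Rational(1, 256), Pow(-49, 2))), -16948) = Add(Mul(-1, Mul(Rational(1, 256), 2401)), -16948) = Add(Mul(-1, Rational(2401, 256)), -16948) = Add(Rational(-2401, 256), -16948) = Rational(-4341089, 256)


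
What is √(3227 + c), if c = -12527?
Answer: 10*I*√93 ≈ 96.437*I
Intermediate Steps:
√(3227 + c) = √(3227 - 12527) = √(-9300) = 10*I*√93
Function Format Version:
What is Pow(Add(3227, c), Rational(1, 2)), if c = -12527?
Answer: Mul(10, I, Pow(93, Rational(1, 2))) ≈ Mul(96.437, I)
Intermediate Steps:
Pow(Add(3227, c), Rational(1, 2)) = Pow(Add(3227, -12527), Rational(1, 2)) = Pow(-9300, Rational(1, 2)) = Mul(10, I, Pow(93, Rational(1, 2)))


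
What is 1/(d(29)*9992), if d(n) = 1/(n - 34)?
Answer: -5/9992 ≈ -0.00050040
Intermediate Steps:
d(n) = 1/(-34 + n)
1/(d(29)*9992) = 1/(1/(-34 + 29)*9992) = (1/9992)/1/(-5) = (1/9992)/(-⅕) = -5*1/9992 = -5/9992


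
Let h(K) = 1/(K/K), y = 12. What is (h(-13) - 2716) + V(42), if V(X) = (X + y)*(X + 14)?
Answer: 309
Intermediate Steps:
V(X) = (12 + X)*(14 + X) (V(X) = (X + 12)*(X + 14) = (12 + X)*(14 + X))
h(K) = 1 (h(K) = 1/1 = 1)
(h(-13) - 2716) + V(42) = (1 - 2716) + (168 + 42**2 + 26*42) = -2715 + (168 + 1764 + 1092) = -2715 + 3024 = 309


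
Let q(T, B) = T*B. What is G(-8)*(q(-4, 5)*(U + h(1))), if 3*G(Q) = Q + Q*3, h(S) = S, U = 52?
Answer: 33920/3 ≈ 11307.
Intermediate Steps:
q(T, B) = B*T
G(Q) = 4*Q/3 (G(Q) = (Q + Q*3)/3 = (Q + 3*Q)/3 = (4*Q)/3 = 4*Q/3)
G(-8)*(q(-4, 5)*(U + h(1))) = ((4/3)*(-8))*((5*(-4))*(52 + 1)) = -(-640)*53/3 = -32/3*(-1060) = 33920/3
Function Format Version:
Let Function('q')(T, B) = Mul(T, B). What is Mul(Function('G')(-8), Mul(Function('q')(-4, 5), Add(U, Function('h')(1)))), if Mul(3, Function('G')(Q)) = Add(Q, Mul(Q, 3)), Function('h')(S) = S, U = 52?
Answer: Rational(33920, 3) ≈ 11307.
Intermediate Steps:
Function('q')(T, B) = Mul(B, T)
Function('G')(Q) = Mul(Rational(4, 3), Q) (Function('G')(Q) = Mul(Rational(1, 3), Add(Q, Mul(Q, 3))) = Mul(Rational(1, 3), Add(Q, Mul(3, Q))) = Mul(Rational(1, 3), Mul(4, Q)) = Mul(Rational(4, 3), Q))
Mul(Function('G')(-8), Mul(Function('q')(-4, 5), Add(U, Function('h')(1)))) = Mul(Mul(Rational(4, 3), -8), Mul(Mul(5, -4), Add(52, 1))) = Mul(Rational(-32, 3), Mul(-20, 53)) = Mul(Rational(-32, 3), -1060) = Rational(33920, 3)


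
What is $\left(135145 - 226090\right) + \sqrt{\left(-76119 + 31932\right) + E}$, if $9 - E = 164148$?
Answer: $-90945 + i \sqrt{208326} \approx -90945.0 + 456.43 i$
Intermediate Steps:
$E = -164139$ ($E = 9 - 164148 = -164139$)
$\left(135145 - 226090\right) + \sqrt{\left(-76119 + 31932\right) + E} = \left(135145 - 226090\right) + \sqrt{\left(-76119 + 31932\right) - 164139} = -90945 + \sqrt{-44187 - 164139} = -90945 + \sqrt{-208326} = -90945 + i \sqrt{208326}$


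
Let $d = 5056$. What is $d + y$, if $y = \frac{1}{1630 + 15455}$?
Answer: $\frac{86381761}{17085} \approx 5056.0$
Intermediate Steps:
$y = \frac{1}{17085} \approx 5.8531 \cdot 10^{-5}$
$d + y = 5056 + \frac{1}{17085} = \frac{86381761}{17085}$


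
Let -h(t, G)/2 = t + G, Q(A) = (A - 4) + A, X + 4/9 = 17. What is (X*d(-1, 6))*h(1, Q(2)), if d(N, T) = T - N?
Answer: -2086/9 ≈ -231.78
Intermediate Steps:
X = 149/9 (X = -4/9 + 17 = 149/9 ≈ 16.556)
Q(A) = -4 + 2*A (Q(A) = (-4 + A) + A = -4 + 2*A)
h(t, G) = -2*G - 2*t (h(t, G) = -2*(t + G) = -2*(G + t) = -2*G - 2*t)
(X*d(-1, 6))*h(1, Q(2)) = (149*(6 - 1*(-1))/9)*(-2*(-4 + 2*2) - 2*1) = (149*(6 + 1)/9)*(-2*(-4 + 4) - 2) = ((149/9)*7)*(-2*0 - 2) = 1043*(0 - 2)/9 = (1043/9)*(-2) = -2086/9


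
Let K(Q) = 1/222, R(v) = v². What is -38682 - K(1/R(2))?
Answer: -8587405/222 ≈ -38682.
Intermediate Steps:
K(Q) = 1/222
-38682 - K(1/R(2)) = -38682 - 1*1/222 = -38682 - 1/222 = -8587405/222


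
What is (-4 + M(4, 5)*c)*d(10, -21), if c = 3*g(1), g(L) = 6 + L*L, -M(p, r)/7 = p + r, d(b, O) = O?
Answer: 27867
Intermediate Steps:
M(p, r) = -7*p - 7*r (M(p, r) = -7*(p + r) = -7*p - 7*r)
g(L) = 6 + L²
c = 21 (c = 3*(6 + 1²) = 3*(6 + 1) = 3*7 = 21)
(-4 + M(4, 5)*c)*d(10, -21) = (-4 + (-7*4 - 7*5)*21)*(-21) = (-4 + (-28 - 35)*21)*(-21) = (-4 - 63*21)*(-21) = (-4 - 1323)*(-21) = -1327*(-21) = 27867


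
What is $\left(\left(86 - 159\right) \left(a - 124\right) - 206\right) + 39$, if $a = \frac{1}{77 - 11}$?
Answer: $\frac{586337}{66} \approx 8883.9$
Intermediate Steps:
$a = \frac{1}{66} \approx 0.015152$
$\left(\left(86 - 159\right) \left(a - 124\right) - 206\right) + 39 = \left(\left(86 - 159\right) \left(\frac{1}{66} - 124\right) - 206\right) + 39 = \left(\left(-73\right) \left(- \frac{8183}{66}\right) - 206\right) + 39 = \left(\frac{597359}{66} - 206\right) + 39 = \frac{583763}{66} + 39 = \frac{586337}{66}$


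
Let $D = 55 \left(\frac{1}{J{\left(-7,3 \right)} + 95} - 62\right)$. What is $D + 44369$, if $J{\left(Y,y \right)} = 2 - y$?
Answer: $\frac{3850201}{94} \approx 40960.0$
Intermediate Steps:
$D = - \frac{320485}{94}$ ($D = 55 \left(\frac{1}{\left(2 - 3\right) + 95} - 62\right) = 55 \left(\frac{1}{-1 + 95} - 62\right) = 55 \left(\frac{1}{94} - 62\right) = 55 \left(- \frac{5827}{94}\right) = - \frac{320485}{94} \approx -3409.4$)
$D + 44369 = - \frac{320485}{94} + 44369 = \frac{3850201}{94}$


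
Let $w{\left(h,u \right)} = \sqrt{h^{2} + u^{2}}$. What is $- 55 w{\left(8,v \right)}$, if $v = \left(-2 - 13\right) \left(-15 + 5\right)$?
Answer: $- 110 \sqrt{5641} \approx -8261.7$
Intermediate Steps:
$v = 150$ ($v = \left(-15\right) \left(-10\right) = 150$)
$- 55 w{\left(8,v \right)} = - 55 \sqrt{8^{2} + 150^{2}} = - 55 \sqrt{64 + 22500} = - 55 \sqrt{22564} = - 55 \cdot 2 \sqrt{5641} = - 110 \sqrt{5641}$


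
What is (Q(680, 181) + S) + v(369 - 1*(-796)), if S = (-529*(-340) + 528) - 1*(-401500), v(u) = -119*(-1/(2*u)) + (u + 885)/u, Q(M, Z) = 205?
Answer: 1356280909/2330 ≈ 5.8210e+5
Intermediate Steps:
v(u) = 119/(2*u) + (885 + u)/u (v(u) = -(-119)/(2*u) + (885 + u)/u = 119/(2*u) + (885 + u)/u)
S = 581888 (S = (179860 + 528) + 401500 = 180388 + 401500 = 581888)
(Q(680, 181) + S) + v(369 - 1*(-796)) = (205 + 581888) + (1889/2 + (369 - 1*(-796)))/(369 - 1*(-796)) = 582093 + (1889/2 + (369 + 796))/(369 + 796) = 582093 + (1889/2 + 1165)/1165 = 582093 + (1/1165)*(4219/2) = 582093 + 4219/2330 = 1356280909/2330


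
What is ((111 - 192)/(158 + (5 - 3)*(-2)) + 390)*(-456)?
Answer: -13675212/77 ≈ -1.7760e+5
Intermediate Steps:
((111 - 192)/(158 + (5 - 3)*(-2)) + 390)*(-456) = (-81/(158 + 2*(-2)) + 390)*(-456) = (-81/(158 - 4) + 390)*(-456) = (-81/154 + 390)*(-456) = (59979/154)*(-456) = -13675212/77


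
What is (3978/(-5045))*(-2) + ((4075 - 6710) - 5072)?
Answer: -38873859/5045 ≈ -7705.4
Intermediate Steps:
(3978/(-5045))*(-2) + ((4075 - 6710) - 5072) = (3978*(-1/5045))*(-2) + (-2635 - 5072) = -3978/5045*(-2) - 7707 = 7956/5045 - 7707 = -38873859/5045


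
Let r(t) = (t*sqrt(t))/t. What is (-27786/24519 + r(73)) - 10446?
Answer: -7762220/743 + sqrt(73) ≈ -10439.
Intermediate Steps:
r(t) = sqrt(t) (r(t) = t**(3/2)/t = sqrt(t))
(-27786/24519 + r(73)) - 10446 = (-27786/24519 + sqrt(73)) - 10446 = (-27786*1/24519 + sqrt(73)) - 10446 = (-842/743 + sqrt(73)) - 10446 = -7762220/743 + sqrt(73)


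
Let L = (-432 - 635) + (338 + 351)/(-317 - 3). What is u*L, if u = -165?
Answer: 11290257/64 ≈ 1.7641e+5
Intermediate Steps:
L = -342129/320 (L = -1067 + 689/(-320) = -1067 + 689*(-1/320) = -1067 - 689/320 = -342129/320 ≈ -1069.2)
u*L = -165*(-342129/320) = 11290257/64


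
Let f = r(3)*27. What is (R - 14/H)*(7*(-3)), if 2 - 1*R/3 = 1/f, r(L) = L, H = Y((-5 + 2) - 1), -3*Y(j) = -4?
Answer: 1715/18 ≈ 95.278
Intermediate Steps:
Y(j) = 4/3 (Y(j) = -⅓*(-4) = 4/3)
H = 4/3 ≈ 1.3333
f = 81 (f = 3*27 = 81)
R = 161/27 (R = 6 - 3/81 = 6 - 3*1/81 = 6 - 1/27 = 161/27 ≈ 5.9630)
(R - 14/H)*(7*(-3)) = (161/27 - 14/4/3)*(7*(-3)) = (161/27 - 14*¾)*(-21) = (161/27 - 21/2)*(-21) = -245/54*(-21) = 1715/18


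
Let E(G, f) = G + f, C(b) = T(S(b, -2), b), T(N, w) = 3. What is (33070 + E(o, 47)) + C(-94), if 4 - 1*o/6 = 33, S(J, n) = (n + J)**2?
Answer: 32946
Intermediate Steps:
S(J, n) = (J + n)**2
C(b) = 3
o = -174 (o = 24 - 6*33 = 24 - 198 = -174)
(33070 + E(o, 47)) + C(-94) = (33070 + (-174 + 47)) + 3 = (33070 - 127) + 3 = 32943 + 3 = 32946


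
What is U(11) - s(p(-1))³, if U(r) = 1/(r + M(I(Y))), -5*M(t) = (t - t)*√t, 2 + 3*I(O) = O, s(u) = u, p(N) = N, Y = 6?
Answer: 12/11 ≈ 1.0909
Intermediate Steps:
I(O) = -⅔ + O/3
M(t) = 0 (M(t) = -(t - t)*√t/5 = -0*√t = -⅕*0 = 0)
U(r) = 1/r (U(r) = 1/(r + 0) = 1/r)
U(11) - s(p(-1))³ = 1/11 - 1*(-1)³ = 1/11 - 1*(-1) = 1/11 + 1 = 12/11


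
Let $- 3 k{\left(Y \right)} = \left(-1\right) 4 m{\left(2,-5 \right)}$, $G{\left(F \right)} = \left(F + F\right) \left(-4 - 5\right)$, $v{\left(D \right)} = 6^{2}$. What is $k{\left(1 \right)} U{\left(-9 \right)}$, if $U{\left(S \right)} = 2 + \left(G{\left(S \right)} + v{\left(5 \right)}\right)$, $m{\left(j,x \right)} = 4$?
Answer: $\frac{3200}{3} \approx 1066.7$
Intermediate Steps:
$v{\left(D \right)} = 36$
$G{\left(F \right)} = - 18 F$ ($G{\left(F \right)} = 2 F \left(-9\right) = - 18 F$)
$k{\left(Y \right)} = \frac{16}{3}$ ($k{\left(Y \right)} = - \frac{\left(-1\right) 4 \cdot 4}{3} = - \frac{\left(-4\right) 4}{3} = \left(- \frac{1}{3}\right) \left(-16\right) = \frac{16}{3}$)
$U{\left(S \right)} = 38 - 18 S$ ($U{\left(S \right)} = 2 - \left(-36 + 18 S\right) = 38 - 18 S$)
$k{\left(1 \right)} U{\left(-9 \right)} = \frac{16 \left(38 - -162\right)}{3} = \frac{16 \left(38 + 162\right)}{3} = \frac{16}{3} \cdot 200 = \frac{3200}{3}$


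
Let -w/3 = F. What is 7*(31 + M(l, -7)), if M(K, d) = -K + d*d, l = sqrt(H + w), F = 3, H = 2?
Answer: 560 - 7*I*sqrt(7) ≈ 560.0 - 18.52*I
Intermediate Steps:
w = -9 (w = -3*3 = -9)
l = I*sqrt(7) (l = sqrt(2 - 9) = sqrt(-7) = I*sqrt(7) ≈ 2.6458*I)
M(K, d) = d**2 - K (M(K, d) = -K + d**2 = d**2 - K)
7*(31 + M(l, -7)) = 7*(31 + ((-7)**2 - I*sqrt(7))) = 7*(31 + (49 - I*sqrt(7))) = 7*(80 - I*sqrt(7)) = 560 - 7*I*sqrt(7)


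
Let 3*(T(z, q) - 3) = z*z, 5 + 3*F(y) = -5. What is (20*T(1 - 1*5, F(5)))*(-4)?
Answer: -2000/3 ≈ -666.67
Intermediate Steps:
F(y) = -10/3 (F(y) = -5/3 + (⅓)*(-5) = -5/3 - 5/3 = -10/3)
T(z, q) = 3 + z²/3 (T(z, q) = 3 + (z*z)/3 = 3 + z²/3)
(20*T(1 - 1*5, F(5)))*(-4) = (20*(3 + (1 - 1*5)²/3))*(-4) = (20*(3 + (1 - 5)²/3))*(-4) = (20*(3 + (⅓)*(-4)²))*(-4) = (20*(3 + (⅓)*16))*(-4) = (20*(3 + 16/3))*(-4) = (20*(25/3))*(-4) = (500/3)*(-4) = -2000/3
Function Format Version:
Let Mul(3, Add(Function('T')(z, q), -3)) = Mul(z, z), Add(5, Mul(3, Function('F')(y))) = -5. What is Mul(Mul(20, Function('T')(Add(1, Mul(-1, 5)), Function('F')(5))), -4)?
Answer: Rational(-2000, 3) ≈ -666.67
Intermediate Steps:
Function('F')(y) = Rational(-10, 3) (Function('F')(y) = Add(Rational(-5, 3), Mul(Rational(1, 3), -5)) = Add(Rational(-5, 3), Rational(-5, 3)) = Rational(-10, 3))
Function('T')(z, q) = Add(3, Mul(Rational(1, 3), Pow(z, 2))) (Function('T')(z, q) = Add(3, Mul(Rational(1, 3), Mul(z, z))) = Add(3, Mul(Rational(1, 3), Pow(z, 2))))
Mul(Mul(20, Function('T')(Add(1, Mul(-1, 5)), Function('F')(5))), -4) = Mul(Mul(20, Add(3, Mul(Rational(1, 3), Pow(Add(1, Mul(-1, 5)), 2)))), -4) = Mul(Mul(20, Add(3, Mul(Rational(1, 3), Pow(Add(1, -5), 2)))), -4) = Mul(Mul(20, Add(3, Mul(Rational(1, 3), Pow(-4, 2)))), -4) = Mul(Mul(20, Add(3, Mul(Rational(1, 3), 16))), -4) = Mul(Mul(20, Add(3, Rational(16, 3))), -4) = Mul(Mul(20, Rational(25, 3)), -4) = Mul(Rational(500, 3), -4) = Rational(-2000, 3)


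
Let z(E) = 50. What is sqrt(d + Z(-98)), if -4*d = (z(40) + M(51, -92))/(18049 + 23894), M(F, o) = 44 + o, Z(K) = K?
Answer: I*sqrt(689612461494)/83886 ≈ 9.8995*I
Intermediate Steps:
d = -1/83886 (d = -(50 + (44 - 92))/(4*(18049 + 23894)) = -(50 - 48)/(4*41943) = -1/(2*41943) = -1/4*2/41943 = -1/83886 ≈ -1.1921e-5)
sqrt(d + Z(-98)) = sqrt(-1/83886 - 98) = sqrt(-8220829/83886) = I*sqrt(689612461494)/83886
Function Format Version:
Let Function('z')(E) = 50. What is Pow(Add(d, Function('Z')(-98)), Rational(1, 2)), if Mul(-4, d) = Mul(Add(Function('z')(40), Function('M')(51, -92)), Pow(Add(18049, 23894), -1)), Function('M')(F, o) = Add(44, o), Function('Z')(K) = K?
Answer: Mul(Rational(1, 83886), I, Pow(689612461494, Rational(1, 2))) ≈ Mul(9.8995, I)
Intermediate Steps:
d = Rational(-1, 83886) (d = Mul(Rational(-1, 4), Mul(Add(50, Add(44, -92)), Pow(Add(18049, 23894), -1))) = Mul(Rational(-1, 4), Mul(Add(50, -48), Pow(41943, -1))) = Mul(Rational(-1, 4), Mul(2, Rational(1, 41943))) = Mul(Rational(-1, 4), Rational(2, 41943)) = Rational(-1, 83886) ≈ -1.1921e-5)
Pow(Add(d, Function('Z')(-98)), Rational(1, 2)) = Pow(Add(Rational(-1, 83886), -98), Rational(1, 2)) = Pow(Rational(-8220829, 83886), Rational(1, 2)) = Mul(Rational(1, 83886), I, Pow(689612461494, Rational(1, 2)))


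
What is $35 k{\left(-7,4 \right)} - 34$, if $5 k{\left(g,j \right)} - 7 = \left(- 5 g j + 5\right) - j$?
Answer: $1002$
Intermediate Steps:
$k{\left(g,j \right)} = \frac{12}{5} - \frac{j}{5} - g j$ ($k{\left(g,j \right)} = \frac{7}{5} + \frac{\left(- 5 g j + 5\right) - j}{5} = \frac{7}{5} + \frac{\left(5 - 5 g j\right) - j}{5} = \frac{7}{5} + \frac{5 - j - 5 g j}{5} = \frac{7}{5} - \left(-1 + \frac{j}{5} + g j\right) = \frac{12}{5} - \frac{j}{5} - g j$)
$35 k{\left(-7,4 \right)} - 34 = 35 \left(\frac{12}{5} - \frac{4}{5} - \left(-7\right) 4\right) - 34 = 35 \left(\frac{12}{5} - \frac{4}{5} + 28\right) - 34 = 35 \cdot \frac{148}{5} - 34 = 1036 - 34 = 1002$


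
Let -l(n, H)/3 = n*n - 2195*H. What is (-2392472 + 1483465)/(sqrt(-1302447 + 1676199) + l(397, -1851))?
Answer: 1918256564939/26719614038082 + 909007*sqrt(10382)/26719614038082 ≈ 0.071796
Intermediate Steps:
l(n, H) = -3*n**2 + 6585*H (l(n, H) = -3*(n*n - 2195*H) = -3*(n**2 - 2195*H) = -3*n**2 + 6585*H)
(-2392472 + 1483465)/(sqrt(-1302447 + 1676199) + l(397, -1851)) = (-2392472 + 1483465)/(sqrt(-1302447 + 1676199) + (-3*397**2 + 6585*(-1851))) = -909007/(sqrt(373752) + (-3*157609 - 12188835)) = -909007/(6*sqrt(10382) + (-472827 - 12188835)) = -909007/(6*sqrt(10382) - 12661662) = -909007/(-12661662 + 6*sqrt(10382))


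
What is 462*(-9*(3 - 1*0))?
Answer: -12474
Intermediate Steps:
462*(-9*(3 - 1*0)) = 462*(-9*(3 + 0)) = 462*(-9*3) = 462*(-27) = -12474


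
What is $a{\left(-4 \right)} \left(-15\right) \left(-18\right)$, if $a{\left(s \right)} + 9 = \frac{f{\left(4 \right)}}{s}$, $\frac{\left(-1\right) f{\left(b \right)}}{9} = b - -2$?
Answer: $1215$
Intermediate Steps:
$f{\left(b \right)} = -18 - 9 b$ ($f{\left(b \right)} = - 9 \left(b - -2\right) = - 9 \left(b + 2\right) = - 9 \left(2 + b\right) = -18 - 9 b$)
$a{\left(s \right)} = -9 - \frac{54}{s}$ ($a{\left(s \right)} = -9 + \frac{-18 - 36}{s} = -9 - \frac{54}{s}$)
$a{\left(-4 \right)} \left(-15\right) \left(-18\right) = \left(-9 - \frac{54}{-4}\right) \left(-15\right) \left(-18\right) = \left(-9 - - \frac{27}{2}\right) \left(-15\right) \left(-18\right) = \left(-9 + \frac{27}{2}\right) \left(-15\right) \left(-18\right) = \frac{9}{2} \left(-15\right) \left(-18\right) = \left(- \frac{135}{2}\right) \left(-18\right) = 1215$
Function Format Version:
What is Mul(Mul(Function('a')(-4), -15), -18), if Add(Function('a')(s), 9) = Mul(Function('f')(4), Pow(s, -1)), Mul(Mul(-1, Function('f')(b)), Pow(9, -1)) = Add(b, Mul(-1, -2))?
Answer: 1215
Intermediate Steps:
Function('f')(b) = Add(-18, Mul(-9, b)) (Function('f')(b) = Mul(-9, Add(b, Mul(-1, -2))) = Mul(-9, Add(b, 2)) = Mul(-9, Add(2, b)) = Add(-18, Mul(-9, b)))
Function('a')(s) = Add(-9, Mul(-54, Pow(s, -1))) (Function('a')(s) = Add(-9, Mul(Add(-18, Mul(-9, 4)), Pow(s, -1))) = Add(-9, Mul(Add(-18, -36), Pow(s, -1))) = Add(-9, Mul(-54, Pow(s, -1))))
Mul(Mul(Function('a')(-4), -15), -18) = Mul(Mul(Add(-9, Mul(-54, Pow(-4, -1))), -15), -18) = Mul(Mul(Add(-9, Mul(-54, Rational(-1, 4))), -15), -18) = Mul(Mul(Add(-9, Rational(27, 2)), -15), -18) = Mul(Mul(Rational(9, 2), -15), -18) = Mul(Rational(-135, 2), -18) = 1215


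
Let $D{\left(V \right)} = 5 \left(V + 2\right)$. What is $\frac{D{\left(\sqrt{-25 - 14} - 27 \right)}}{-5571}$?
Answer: $\frac{125}{5571} - \frac{5 i \sqrt{39}}{5571} \approx 0.022438 - 0.0056049 i$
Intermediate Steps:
$D{\left(V \right)} = 10 + 5 V$ ($D{\left(V \right)} = 5 \left(2 + V\right) = 10 + 5 V$)
$\frac{D{\left(\sqrt{-25 - 14} - 27 \right)}}{-5571} = \frac{10 + 5 \left(\sqrt{-25 - 14} - 27\right)}{-5571} = \left(10 + 5 \left(\sqrt{-39} - 27\right)\right) \left(- \frac{1}{5571}\right) = \left(10 + 5 \left(i \sqrt{39} - 27\right)\right) \left(- \frac{1}{5571}\right) = \left(10 + 5 \left(-27 + i \sqrt{39}\right)\right) \left(- \frac{1}{5571}\right) = \left(10 - \left(135 - 5 i \sqrt{39}\right)\right) \left(- \frac{1}{5571}\right) = \left(-125 + 5 i \sqrt{39}\right) \left(- \frac{1}{5571}\right) = \frac{125}{5571} - \frac{5 i \sqrt{39}}{5571}$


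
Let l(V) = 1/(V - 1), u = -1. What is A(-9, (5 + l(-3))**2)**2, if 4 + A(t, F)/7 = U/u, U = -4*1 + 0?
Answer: 0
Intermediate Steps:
U = -4 (U = -4 + 0 = -4)
l(V) = 1/(-1 + V)
A(t, F) = 0 (A(t, F) = -28 + 7*(-4/(-1)) = -28 + 7*(-4*(-1)) = -28 + 7*4 = -28 + 28 = 0)
A(-9, (5 + l(-3))**2)**2 = 0**2 = 0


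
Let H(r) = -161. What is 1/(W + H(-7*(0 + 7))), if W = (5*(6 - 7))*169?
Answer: -1/1006 ≈ -0.00099404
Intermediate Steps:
W = -845 (W = (5*(-1))*169 = -5*169 = -845)
1/(W + H(-7*(0 + 7))) = 1/(-845 - 161) = 1/(-1006) = -1/1006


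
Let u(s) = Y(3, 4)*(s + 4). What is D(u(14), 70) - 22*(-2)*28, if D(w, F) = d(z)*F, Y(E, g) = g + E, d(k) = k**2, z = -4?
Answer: 2352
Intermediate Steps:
Y(E, g) = E + g
u(s) = 28 + 7*s (u(s) = (3 + 4)*(s + 4) = 7*(4 + s) = 28 + 7*s)
D(w, F) = 16*F (D(w, F) = (-4)**2*F = 16*F)
D(u(14), 70) - 22*(-2)*28 = 16*70 - 22*(-2)*28 = 1120 + 44*28 = 1120 + 1232 = 2352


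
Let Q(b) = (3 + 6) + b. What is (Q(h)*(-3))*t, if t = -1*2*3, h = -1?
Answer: 144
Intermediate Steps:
t = -6 (t = -2*3 = -6)
Q(b) = 9 + b
(Q(h)*(-3))*t = ((9 - 1)*(-3))*(-6) = (8*(-3))*(-6) = -24*(-6) = 144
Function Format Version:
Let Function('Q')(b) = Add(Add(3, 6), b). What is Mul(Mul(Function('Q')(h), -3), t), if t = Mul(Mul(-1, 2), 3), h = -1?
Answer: 144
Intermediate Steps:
t = -6 (t = Mul(-2, 3) = -6)
Function('Q')(b) = Add(9, b)
Mul(Mul(Function('Q')(h), -3), t) = Mul(Mul(Add(9, -1), -3), -6) = Mul(Mul(8, -3), -6) = Mul(-24, -6) = 144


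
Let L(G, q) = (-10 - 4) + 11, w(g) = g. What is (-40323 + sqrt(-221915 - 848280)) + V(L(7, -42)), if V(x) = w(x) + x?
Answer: -40329 + I*sqrt(1070195) ≈ -40329.0 + 1034.5*I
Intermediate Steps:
L(G, q) = -3 (L(G, q) = -14 + 11 = -3)
V(x) = 2*x (V(x) = x + x = 2*x)
(-40323 + sqrt(-221915 - 848280)) + V(L(7, -42)) = (-40323 + sqrt(-221915 - 848280)) + 2*(-3) = (-40323 + sqrt(-1070195)) - 6 = (-40323 + I*sqrt(1070195)) - 6 = -40329 + I*sqrt(1070195)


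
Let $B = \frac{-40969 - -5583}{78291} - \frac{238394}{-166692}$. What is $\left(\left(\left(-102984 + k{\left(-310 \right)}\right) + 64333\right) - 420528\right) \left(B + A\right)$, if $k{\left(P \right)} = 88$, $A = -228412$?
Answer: $\frac{228082089471424826117}{2175080562} \approx 1.0486 \cdot 10^{11}$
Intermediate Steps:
$B = \frac{2127590257}{2175080562}$ ($B = \left(-40969 + 5583\right) \frac{1}{78291} - - \frac{119197}{83346} = \left(-35386\right) \frac{1}{78291} + \frac{119197}{83346} = - \frac{35386}{78291} + \frac{119197}{83346} = \frac{2127590257}{2175080562} \approx 0.97817$)
$\left(\left(\left(-102984 + k{\left(-310 \right)}\right) + 64333\right) - 420528\right) \left(B + A\right) = \left(\left(\left(-102984 + 88\right) + 64333\right) - 420528\right) \left(\frac{2127590257}{2175080562} - 228412\right) = \left(\left(-102896 + 64333\right) - 420528\right) \left(- \frac{496812373737287}{2175080562}\right) = \left(-38563 - 420528\right) \left(- \frac{496812373737287}{2175080562}\right) = \left(-459091\right) \left(- \frac{496812373737287}{2175080562}\right) = \frac{228082089471424826117}{2175080562}$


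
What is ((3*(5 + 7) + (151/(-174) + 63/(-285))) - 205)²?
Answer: 7904920241761/273240900 ≈ 28930.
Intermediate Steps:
((3*(5 + 7) + (151/(-174) + 63/(-285))) - 205)² = ((3*12 + (151*(-1/174) + 63*(-1/285))) - 205)² = ((36 + (-151/174 - 21/95)) - 205)² = ((36 - 17999/16530) - 205)² = (577081/16530 - 205)² = (-2811569/16530)² = 7904920241761/273240900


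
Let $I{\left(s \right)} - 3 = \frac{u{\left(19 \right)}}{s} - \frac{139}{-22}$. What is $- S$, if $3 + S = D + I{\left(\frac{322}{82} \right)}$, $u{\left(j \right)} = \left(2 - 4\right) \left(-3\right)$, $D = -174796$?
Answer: $\frac{619099641}{3542} \approx 1.7479 \cdot 10^{5}$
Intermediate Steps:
$u{\left(j \right)} = 6$ ($u{\left(j \right)} = \left(-2\right) \left(-3\right) = 6$)
$I{\left(s \right)} = \frac{205}{22} + \frac{6}{s}$ ($I{\left(s \right)} = 3 + \left(\frac{6}{s} - \frac{139}{-22}\right) = 3 + \left(\frac{6}{s} - - \frac{139}{22}\right) = 3 + \left(\frac{6}{s} + \frac{139}{22}\right) = 3 + \left(\frac{139}{22} + \frac{6}{s}\right) = \frac{205}{22} + \frac{6}{s}$)
$S = - \frac{619099641}{3542}$ ($S = -3 - \left(\frac{3845307}{22} - \frac{246}{161}\right) = -3 + \left(-174796 + \left(\frac{205}{22} + 6 \cdot \frac{41}{161}\right)\right) = -3 + \left(-174796 + \left(\frac{205}{22} + \frac{246}{161}\right)\right) = -3 + \left(-174796 + \frac{38417}{3542}\right) = -3 - \frac{619089015}{3542} = - \frac{619099641}{3542} \approx -1.7479 \cdot 10^{5}$)
$- S = \left(-1\right) \left(- \frac{619099641}{3542}\right) = \frac{619099641}{3542}$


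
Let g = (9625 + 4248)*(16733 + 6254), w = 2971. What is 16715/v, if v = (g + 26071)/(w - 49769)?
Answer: -391114285/159462361 ≈ -2.4527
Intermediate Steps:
g = 318898651 (g = 13873*22987 = 318898651)
v = -159462361/23399 (v = (318898651 + 26071)/(2971 - 49769) = 318924722/(-46798) = 318924722*(-1/46798) = -159462361/23399 ≈ -6814.9)
16715/v = 16715/(-159462361/23399) = 16715*(-23399/159462361) = -391114285/159462361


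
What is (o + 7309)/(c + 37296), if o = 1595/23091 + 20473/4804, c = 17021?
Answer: 811261664099/6025339400988 ≈ 0.13464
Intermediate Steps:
o = 480404423/110929164 (o = 1595*(1/23091) + 20473*(1/4804) = 1595/23091 + 20473/4804 = 480404423/110929164 ≈ 4.3307)
(o + 7309)/(c + 37296) = (480404423/110929164 + 7309)/(17021 + 37296) = (811261664099/110929164)/54317 = (811261664099/110929164)*(1/54317) = 811261664099/6025339400988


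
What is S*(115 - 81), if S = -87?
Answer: -2958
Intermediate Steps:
S*(115 - 81) = -87*(115 - 81) = -87*34 = -2958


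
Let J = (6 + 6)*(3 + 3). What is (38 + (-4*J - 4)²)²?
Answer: 7276431204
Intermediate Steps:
J = 72 (J = 12*6 = 72)
(38 + (-4*J - 4)²)² = (38 + (-4*72 - 4)²)² = (38 + (-288 - 4)²)² = (38 + (-292)²)² = (38 + 85264)² = 85302² = 7276431204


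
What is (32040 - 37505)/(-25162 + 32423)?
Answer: -5465/7261 ≈ -0.75265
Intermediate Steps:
(32040 - 37505)/(-25162 + 32423) = -5465/7261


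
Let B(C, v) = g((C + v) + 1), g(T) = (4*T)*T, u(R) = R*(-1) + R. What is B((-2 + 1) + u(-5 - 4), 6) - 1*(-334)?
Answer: 478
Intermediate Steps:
u(R) = 0 (u(R) = -R + R = 0)
g(T) = 4*T²
B(C, v) = 4*(1 + C + v)² (B(C, v) = 4*((C + v) + 1)² = 4*(1 + C + v)²)
B((-2 + 1) + u(-5 - 4), 6) - 1*(-334) = 4*(1 + ((-2 + 1) + 0) + 6)² - 1*(-334) = 4*(1 + (-1 + 0) + 6)² + 334 = 4*(1 - 1 + 6)² + 334 = 4*6² + 334 = 4*36 + 334 = 144 + 334 = 478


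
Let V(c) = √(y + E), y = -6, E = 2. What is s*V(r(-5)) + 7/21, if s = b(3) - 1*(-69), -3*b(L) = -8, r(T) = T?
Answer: ⅓ + 430*I/3 ≈ 0.33333 + 143.33*I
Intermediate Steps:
V(c) = 2*I (V(c) = √(-6 + 2) = √(-4) = 2*I)
b(L) = 8/3 (b(L) = -⅓*(-8) = 8/3)
s = 215/3 (s = 8/3 - 1*(-69) = 8/3 + 69 = 215/3 ≈ 71.667)
s*V(r(-5)) + 7/21 = 215*(2*I)/3 + 7/21 = 430*I/3 + 7*(1/21) = 430*I/3 + ⅓ = ⅓ + 430*I/3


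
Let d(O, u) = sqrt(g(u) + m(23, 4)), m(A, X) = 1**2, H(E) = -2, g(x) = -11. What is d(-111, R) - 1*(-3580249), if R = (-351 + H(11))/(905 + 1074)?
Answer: 3580249 + I*sqrt(10) ≈ 3.5802e+6 + 3.1623*I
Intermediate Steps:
m(A, X) = 1
R = -353/1979 (R = (-351 - 2)/(905 + 1074) = -353/1979 ≈ -0.17837)
d(O, u) = I*sqrt(10) (d(O, u) = sqrt(-11 + 1) = sqrt(-10) = I*sqrt(10))
d(-111, R) - 1*(-3580249) = I*sqrt(10) - 1*(-3580249) = I*sqrt(10) + 3580249 = 3580249 + I*sqrt(10)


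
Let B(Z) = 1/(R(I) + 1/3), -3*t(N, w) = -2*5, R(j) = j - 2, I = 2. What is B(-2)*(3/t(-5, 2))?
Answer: 27/10 ≈ 2.7000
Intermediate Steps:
R(j) = -2 + j
t(N, w) = 10/3 (t(N, w) = -(-2)*5/3 = -⅓*(-10) = 10/3)
B(Z) = 3 (B(Z) = 1/((-2 + 2) + 1/3) = 1/(0 + ⅓) = 1/(⅓) = 3)
B(-2)*(3/t(-5, 2)) = 3*(3/(10/3)) = 3*(3*(3/10)) = 3*(9/10) = 27/10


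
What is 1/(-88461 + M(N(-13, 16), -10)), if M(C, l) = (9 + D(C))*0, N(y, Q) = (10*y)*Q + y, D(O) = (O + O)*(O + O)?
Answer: -1/88461 ≈ -1.1304e-5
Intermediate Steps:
D(O) = 4*O² (D(O) = (2*O)*(2*O) = 4*O²)
N(y, Q) = y + 10*Q*y (N(y, Q) = 10*Q*y + y = y + 10*Q*y)
M(C, l) = 0 (M(C, l) = (9 + 4*C²)*0 = 0)
1/(-88461 + M(N(-13, 16), -10)) = 1/(-88461 + 0) = 1/(-88461) = -1/88461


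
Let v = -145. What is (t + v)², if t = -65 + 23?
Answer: 34969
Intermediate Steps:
t = -42
(t + v)² = (-42 - 145)² = (-187)² = 34969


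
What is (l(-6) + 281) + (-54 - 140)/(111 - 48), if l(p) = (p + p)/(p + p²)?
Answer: 87419/315 ≈ 277.52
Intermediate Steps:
l(p) = 2*p/(p + p²) (l(p) = (2*p)/(p + p²) = 2*p/(p + p²))
(l(-6) + 281) + (-54 - 140)/(111 - 48) = (2/(1 - 6) + 281) + (-54 - 140)/(111 - 48) = (2/(-5) + 281) - 194/63 = (2*(-⅕) + 281) - 194*1/63 = (-⅖ + 281) - 194/63 = 1403/5 - 194/63 = 87419/315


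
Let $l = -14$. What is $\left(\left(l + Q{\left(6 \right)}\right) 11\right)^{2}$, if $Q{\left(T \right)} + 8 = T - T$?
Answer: $58564$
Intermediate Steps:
$Q{\left(T \right)} = -8$ ($Q{\left(T \right)} = -8 + \left(T - T\right) = -8 + 0 = -8$)
$\left(\left(l + Q{\left(6 \right)}\right) 11\right)^{2} = \left(\left(-14 - 8\right) 11\right)^{2} = \left(\left(-22\right) 11\right)^{2} = \left(-242\right)^{2} = 58564$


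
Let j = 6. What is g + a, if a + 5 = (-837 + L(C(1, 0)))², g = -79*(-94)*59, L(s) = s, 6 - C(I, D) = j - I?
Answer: 1137025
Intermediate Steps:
C(I, D) = I (C(I, D) = 6 - (6 - I) = 6 + (-6 + I) = I)
g = 438134 (g = 7426*59 = 438134)
a = 698891 (a = -5 + (-837 + 1)² = -5 + (-836)² = -5 + 698896 = 698891)
g + a = 438134 + 698891 = 1137025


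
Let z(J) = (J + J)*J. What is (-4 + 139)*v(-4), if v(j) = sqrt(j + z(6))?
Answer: 270*sqrt(17) ≈ 1113.2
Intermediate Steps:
z(J) = 2*J**2 (z(J) = (2*J)*J = 2*J**2)
v(j) = sqrt(72 + j) (v(j) = sqrt(j + 2*6**2) = sqrt(j + 2*36) = sqrt(j + 72) = sqrt(72 + j))
(-4 + 139)*v(-4) = (-4 + 139)*sqrt(72 - 4) = 135*sqrt(68) = 135*(2*sqrt(17)) = 270*sqrt(17)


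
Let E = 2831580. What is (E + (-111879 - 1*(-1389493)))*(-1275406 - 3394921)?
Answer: -19191279686438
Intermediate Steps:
(E + (-111879 - 1*(-1389493)))*(-1275406 - 3394921) = (2831580 + (-111879 - 1*(-1389493)))*(-1275406 - 3394921) = (2831580 + (-111879 + 1389493))*(-4670327) = (2831580 + 1277614)*(-4670327) = 4109194*(-4670327) = -19191279686438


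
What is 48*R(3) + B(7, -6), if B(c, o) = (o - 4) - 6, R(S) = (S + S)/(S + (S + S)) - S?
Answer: -128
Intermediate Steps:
R(S) = ⅔ - S (R(S) = (2*S)/(S + 2*S) - S = (2*S)/((3*S)) - S = (2*S)*(1/(3*S)) - S = ⅔ - S)
B(c, o) = -10 + o (B(c, o) = (-4 + o) - 6 = -10 + o)
48*R(3) + B(7, -6) = 48*(⅔ - 1*3) + (-10 - 6) = 48*(⅔ - 3) - 16 = 48*(-7/3) - 16 = -112 - 16 = -128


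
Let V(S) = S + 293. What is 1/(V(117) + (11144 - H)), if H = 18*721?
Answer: -1/1424 ≈ -0.00070225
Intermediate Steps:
V(S) = 293 + S
H = 12978
1/(V(117) + (11144 - H)) = 1/((293 + 117) + (11144 - 1*12978)) = 1/(410 + (11144 - 12978)) = 1/(410 - 1834) = 1/(-1424) = -1/1424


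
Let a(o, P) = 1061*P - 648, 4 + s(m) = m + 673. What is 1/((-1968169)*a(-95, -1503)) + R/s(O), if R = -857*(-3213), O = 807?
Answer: 960643457863368275/514940487105996 ≈ 1865.5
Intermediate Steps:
s(m) = 669 + m (s(m) = -4 + (m + 673) = -4 + (673 + m) = 669 + m)
a(o, P) = -648 + 1061*P
R = 2753541
1/((-1968169)*a(-95, -1503)) + R/s(O) = 1/((-1968169)*(-648 + 1061*(-1503))) + 2753541/(669 + 807) = -1/(1968169*(-648 - 1594683)) + 2753541/1476 = -1/1968169/(-1595331) + 2753541*(1/1476) = -1/1968169*(-1/1595331) + 305949/164 = 1/3139881018939 + 305949/164 = 960643457863368275/514940487105996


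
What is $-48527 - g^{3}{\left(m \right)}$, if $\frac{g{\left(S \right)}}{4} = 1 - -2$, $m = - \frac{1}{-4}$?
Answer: $-50255$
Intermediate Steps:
$m = \frac{1}{4}$ ($m = \left(-1\right) \left(- \frac{1}{4}\right) = \frac{1}{4} \approx 0.25$)
$g{\left(S \right)} = 12$ ($g{\left(S \right)} = 4 \left(1 - -2\right) = 4 \left(1 + 2\right) = 4 \cdot 3 = 12$)
$-48527 - g^{3}{\left(m \right)} = -48527 - 12^{3} = -48527 - 1728 = -50255$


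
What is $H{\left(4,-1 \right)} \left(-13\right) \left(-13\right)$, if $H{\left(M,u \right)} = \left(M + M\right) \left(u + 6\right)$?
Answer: $6760$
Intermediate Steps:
$H{\left(M,u \right)} = 2 M \left(6 + u\right)$
$H{\left(4,-1 \right)} \left(-13\right) \left(-13\right) = 2 \cdot 4 \left(6 - 1\right) \left(-13\right) \left(-13\right) = 2 \cdot 4 \cdot 5 \left(-13\right) \left(-13\right) = 40 \left(-13\right) \left(-13\right) = \left(-520\right) \left(-13\right) = 6760$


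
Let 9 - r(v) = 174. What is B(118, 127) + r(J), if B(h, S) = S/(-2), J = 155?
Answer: -457/2 ≈ -228.50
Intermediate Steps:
r(v) = -165 (r(v) = 9 - 1*174 = 9 - 174 = -165)
B(h, S) = -S/2 (B(h, S) = S*(-½) = -S/2)
B(118, 127) + r(J) = -½*127 - 165 = -127/2 - 165 = -457/2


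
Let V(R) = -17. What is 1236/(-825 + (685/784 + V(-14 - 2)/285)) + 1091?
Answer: 200638136533/184156103 ≈ 1089.5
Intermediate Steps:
1236/(-825 + (685/784 + V(-14 - 2)/285)) + 1091 = 1236/(-825 + (685/784 - 17/285)) + 1091 = 1236/(-825 + 181897/223440) + 1091 = 1236/(-184156103/223440) + 1091 = -223440/184156103*1236 + 1091 = -276171840/184156103 + 1091 = 200638136533/184156103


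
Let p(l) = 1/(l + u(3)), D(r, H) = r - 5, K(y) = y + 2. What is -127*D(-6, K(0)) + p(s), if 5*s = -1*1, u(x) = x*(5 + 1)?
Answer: 124338/89 ≈ 1397.1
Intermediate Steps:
K(y) = 2 + y
u(x) = 6*x (u(x) = x*6 = 6*x)
s = -1/5 (s = (-1*1)/5 = (1/5)*(-1) = -1/5 ≈ -0.20000)
D(r, H) = -5 + r
p(l) = 1/(18 + l) (p(l) = 1/(l + 6*3) = 1/(l + 18) = 1/(18 + l))
-127*D(-6, K(0)) + p(s) = -127*(-5 - 6) + 1/(18 - 1/5) = -127*(-11) + 1/(89/5) = 1397 + 5/89 = 124338/89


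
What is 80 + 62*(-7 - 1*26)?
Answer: -1966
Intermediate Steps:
80 + 62*(-7 - 1*26) = 80 + 62*(-7 - 26) = 80 + 62*(-33) = 80 - 2046 = -1966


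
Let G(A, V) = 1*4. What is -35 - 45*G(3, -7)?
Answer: -215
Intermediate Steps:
G(A, V) = 4
-35 - 45*G(3, -7) = -35 - 45*4 = -35 - 180 = -215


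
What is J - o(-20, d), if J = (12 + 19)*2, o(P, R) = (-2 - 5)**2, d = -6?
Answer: 13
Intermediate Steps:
o(P, R) = 49 (o(P, R) = (-7)**2 = 49)
J = 62 (J = 31*2 = 62)
J - o(-20, d) = 62 - 1*49 = 62 - 49 = 13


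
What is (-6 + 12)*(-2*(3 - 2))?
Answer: -12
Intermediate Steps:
(-6 + 12)*(-2*(3 - 2)) = 6*(-2*1) = 6*(-2) = -12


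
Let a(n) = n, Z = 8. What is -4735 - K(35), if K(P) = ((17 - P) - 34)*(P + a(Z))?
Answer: -2499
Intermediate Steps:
K(P) = (-17 - P)*(8 + P) (K(P) = ((17 - P) - 34)*(P + 8) = (-17 - P)*(8 + P))
-4735 - K(35) = -4735 - (-136 - 1*35**2 - 25*35) = -4735 - (-136 - 1*1225 - 875) = -4735 - (-136 - 1225 - 875) = -4735 - 1*(-2236) = -4735 + 2236 = -2499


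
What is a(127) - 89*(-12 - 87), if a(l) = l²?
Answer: 24940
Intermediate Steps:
a(127) - 89*(-12 - 87) = 127² - 89*(-12 - 87) = 16129 - 89*(-99) = 16129 - 1*(-8811) = 16129 + 8811 = 24940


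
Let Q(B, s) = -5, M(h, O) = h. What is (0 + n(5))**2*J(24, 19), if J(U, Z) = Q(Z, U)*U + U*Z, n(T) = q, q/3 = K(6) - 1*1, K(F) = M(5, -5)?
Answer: 48384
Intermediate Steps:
K(F) = 5
q = 12 (q = 3*(5 - 1*1) = 3*(5 - 1) = 3*4 = 12)
n(T) = 12
J(U, Z) = -5*U + U*Z
(0 + n(5))**2*J(24, 19) = (0 + 12)**2*(24*(-5 + 19)) = 12**2*(24*14) = 144*336 = 48384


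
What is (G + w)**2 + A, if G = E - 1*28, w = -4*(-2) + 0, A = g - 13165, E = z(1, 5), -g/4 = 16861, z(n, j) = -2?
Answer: -80125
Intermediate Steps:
g = -67444 (g = -4*16861 = -67444)
E = -2
A = -80609 (A = -67444 - 13165 = -80609)
w = 8 (w = 8 + 0 = 8)
G = -30 (G = -2 - 1*28 = -2 - 28 = -30)
(G + w)**2 + A = (-30 + 8)**2 - 80609 = (-22)**2 - 80609 = 484 - 80609 = -80125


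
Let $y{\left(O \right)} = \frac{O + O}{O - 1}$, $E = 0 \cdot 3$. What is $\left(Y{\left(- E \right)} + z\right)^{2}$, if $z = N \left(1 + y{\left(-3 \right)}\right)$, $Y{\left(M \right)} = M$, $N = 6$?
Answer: $225$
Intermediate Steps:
$E = 0$
$y{\left(O \right)} = \frac{2 O}{-1 + O}$
$z = 15$ ($z = 6 \left(1 + 2 \left(-3\right) \frac{1}{-1 - 3}\right) = 6 \left(1 + 2 \left(-3\right) \frac{1}{-4}\right) = 6 \left(1 + 2 \left(-3\right) \left(- \frac{1}{4}\right)\right) = 6 \left(1 + \frac{3}{2}\right) = 6 \cdot \frac{5}{2} = 15$)
$\left(Y{\left(- E \right)} + z\right)^{2} = \left(\left(-1\right) 0 + 15\right)^{2} = \left(0 + 15\right)^{2} = 15^{2} = 225$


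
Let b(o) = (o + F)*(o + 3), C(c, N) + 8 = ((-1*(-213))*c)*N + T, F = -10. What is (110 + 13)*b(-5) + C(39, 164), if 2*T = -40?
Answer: 1366010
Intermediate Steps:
T = -20 (T = (½)*(-40) = -20)
C(c, N) = -28 + 213*N*c (C(c, N) = -8 + (((-1*(-213))*c)*N - 20) = -8 + ((213*c)*N - 20) = -8 + (213*N*c - 20) = -8 + (-20 + 213*N*c) = -28 + 213*N*c)
b(o) = (-10 + o)*(3 + o) (b(o) = (o - 10)*(o + 3) = (-10 + o)*(3 + o))
(110 + 13)*b(-5) + C(39, 164) = (110 + 13)*(-30 + (-5)² - 7*(-5)) + (-28 + 213*164*39) = 123*(-30 + 25 + 35) + (-28 + 1362348) = 123*30 + 1362320 = 3690 + 1362320 = 1366010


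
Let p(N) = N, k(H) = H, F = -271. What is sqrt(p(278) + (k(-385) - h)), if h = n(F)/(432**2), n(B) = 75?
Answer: I*sqrt(19968843)/432 ≈ 10.344*I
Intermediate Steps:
h = 25/62208 (h = 75/(432**2) = 75/186624 = 75*(1/186624) = 25/62208 ≈ 0.00040188)
sqrt(p(278) + (k(-385) - h)) = sqrt(278 + (-385 - 1*25/62208)) = sqrt(278 + (-385 - 25/62208)) = sqrt(278 - 23950105/62208) = sqrt(-6656281/62208) = I*sqrt(19968843)/432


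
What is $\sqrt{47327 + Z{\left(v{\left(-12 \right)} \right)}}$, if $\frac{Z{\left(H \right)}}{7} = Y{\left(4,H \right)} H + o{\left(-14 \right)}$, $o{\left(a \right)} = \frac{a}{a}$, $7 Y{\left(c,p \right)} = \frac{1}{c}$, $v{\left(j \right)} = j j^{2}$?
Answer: $\sqrt{46902} \approx 216.57$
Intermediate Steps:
$v{\left(j \right)} = j^{3}$
$Y{\left(c,p \right)} = \frac{1}{7 c}$
$o{\left(a \right)} = 1$
$Z{\left(H \right)} = 7 + \frac{H}{4}$ ($Z{\left(H \right)} = 7 \left(\frac{1}{7 \cdot 4} H + 1\right) = 7 \left(\frac{1}{7} \cdot \frac{1}{4} H + 1\right) = 7 \left(\frac{H}{28} + 1\right) = 7 \left(1 + \frac{H}{28}\right) = 7 + \frac{H}{4}$)
$\sqrt{47327 + Z{\left(v{\left(-12 \right)} \right)}} = \sqrt{47327 + \left(7 + \frac{\left(-12\right)^{3}}{4}\right)} = \sqrt{47327 + \left(7 + \frac{1}{4} \left(-1728\right)\right)} = \sqrt{47327 + \left(7 - 432\right)} = \sqrt{47327 - 425} = \sqrt{46902}$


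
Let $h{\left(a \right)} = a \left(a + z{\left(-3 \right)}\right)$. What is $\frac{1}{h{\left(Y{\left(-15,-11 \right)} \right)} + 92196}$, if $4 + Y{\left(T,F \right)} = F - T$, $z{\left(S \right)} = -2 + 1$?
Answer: $\frac{1}{92196} \approx 1.0846 \cdot 10^{-5}$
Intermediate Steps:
$z{\left(S \right)} = -1$
$Y{\left(T,F \right)} = -4 + F - T$ ($Y{\left(T,F \right)} = -4 + \left(F - T\right) = -4 + F - T$)
$h{\left(a \right)} = a \left(-1 + a\right)$ ($h{\left(a \right)} = a \left(a - 1\right) = a \left(-1 + a\right)$)
$\frac{1}{h{\left(Y{\left(-15,-11 \right)} \right)} + 92196} = \frac{1}{\left(-4 - 11 - -15\right) \left(-1 - 0\right) + 92196} = \frac{1}{\left(-4 - 11 + 15\right) \left(-1 - 0\right) + 92196} = \frac{1}{0 \left(-1 + 0\right) + 92196} = \frac{1}{0 \left(-1\right) + 92196} = \frac{1}{0 + 92196} = \frac{1}{92196}$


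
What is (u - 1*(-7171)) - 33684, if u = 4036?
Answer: -22477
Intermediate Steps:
(u - 1*(-7171)) - 33684 = (4036 - 1*(-7171)) - 33684 = (4036 + 7171) - 33684 = 11207 - 33684 = -22477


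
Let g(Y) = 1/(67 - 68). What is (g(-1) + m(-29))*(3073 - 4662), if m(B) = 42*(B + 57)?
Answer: -1867075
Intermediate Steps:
m(B) = 2394 + 42*B (m(B) = 42*(57 + B) = 2394 + 42*B)
g(Y) = -1 (g(Y) = 1/(-1) = -1)
(g(-1) + m(-29))*(3073 - 4662) = (-1 + (2394 + 42*(-29)))*(3073 - 4662) = (-1 + (2394 - 1218))*(-1589) = (-1 + 1176)*(-1589) = 1175*(-1589) = -1867075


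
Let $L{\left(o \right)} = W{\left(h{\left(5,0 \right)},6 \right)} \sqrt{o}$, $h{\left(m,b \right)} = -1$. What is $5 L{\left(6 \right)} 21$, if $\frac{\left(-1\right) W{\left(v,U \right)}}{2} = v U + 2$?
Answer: $840 \sqrt{6} \approx 2057.6$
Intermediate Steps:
$W{\left(v,U \right)} = -4 - 2 U v$ ($W{\left(v,U \right)} = - 2 \left(v U + 2\right) = - 2 \left(U v + 2\right) = - 2 \left(2 + U v\right) = -4 - 2 U v$)
$L{\left(o \right)} = 8 \sqrt{o}$ ($L{\left(o \right)} = \left(-4 - 12 \left(-1\right)\right) \sqrt{o} = \left(-4 + 12\right) \sqrt{o} = 8 \sqrt{o}$)
$5 L{\left(6 \right)} 21 = 5 \cdot 8 \sqrt{6} \cdot 21 = 40 \sqrt{6} \cdot 21 = 840 \sqrt{6}$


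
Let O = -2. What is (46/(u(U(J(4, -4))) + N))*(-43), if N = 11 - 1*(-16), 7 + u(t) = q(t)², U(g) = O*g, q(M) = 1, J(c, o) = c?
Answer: -1978/21 ≈ -94.190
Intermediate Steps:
U(g) = -2*g
u(t) = -6 (u(t) = -7 + 1² = -7 + 1 = -6)
N = 27 (N = 11 + 16 = 27)
(46/(u(U(J(4, -4))) + N))*(-43) = (46/(-6 + 27))*(-43) = (46/21)*(-43) = -1978/21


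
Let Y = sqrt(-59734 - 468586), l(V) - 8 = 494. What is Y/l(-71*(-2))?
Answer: 4*I*sqrt(8255)/251 ≈ 1.4479*I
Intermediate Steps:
l(V) = 502 (l(V) = 8 + 494 = 502)
Y = 8*I*sqrt(8255) (Y = sqrt(-528320) = 8*I*sqrt(8255) ≈ 726.86*I)
Y/l(-71*(-2)) = (8*I*sqrt(8255))/502 = (8*I*sqrt(8255))*(1/502) = 4*I*sqrt(8255)/251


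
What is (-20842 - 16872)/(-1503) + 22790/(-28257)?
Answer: 343810376/14156757 ≈ 24.286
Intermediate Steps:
(-20842 - 16872)/(-1503) + 22790/(-28257) = -37714*(-1/1503) + 22790*(-1/28257) = 37714/1503 - 22790/28257 = 343810376/14156757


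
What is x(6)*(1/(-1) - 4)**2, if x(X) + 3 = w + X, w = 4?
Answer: 175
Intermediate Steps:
x(X) = 1 + X (x(X) = -3 + (4 + X) = 1 + X)
x(6)*(1/(-1) - 4)**2 = (1 + 6)*(1/(-1) - 4)**2 = 7*(-1 - 4)**2 = 7*(-5)**2 = 7*25 = 175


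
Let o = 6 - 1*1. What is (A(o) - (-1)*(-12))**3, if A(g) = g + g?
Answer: -8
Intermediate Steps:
o = 5 (o = 6 - 1 = 5)
A(g) = 2*g
(A(o) - (-1)*(-12))**3 = (2*5 - (-1)*(-12))**3 = (10 - 1*12)**3 = (10 - 12)**3 = (-2)**3 = -8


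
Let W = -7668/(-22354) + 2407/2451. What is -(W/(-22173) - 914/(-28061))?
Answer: -554168286996341/17044966929431331 ≈ -0.032512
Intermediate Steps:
W = 36300173/27394827 (W = -7668*(-1/22354) + 2407*(1/2451) = 3834/11177 + 2407/2451 = 36300173/27394827 ≈ 1.3251)
-(W/(-22173) - 914/(-28061)) = -((36300173/27394827)/(-22173) - 914/(-28061)) = -((36300173/27394827)*(-1/22173) - 914*(-1/28061)) = -(-36300173/607425499071 + 914/28061) = -1*554168286996341/17044966929431331 = -554168286996341/17044966929431331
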